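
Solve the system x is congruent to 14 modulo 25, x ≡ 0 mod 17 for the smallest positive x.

Since 17·3 ≡ 1 (mod 25), take x = 0 + 17·((14−0)·3 mod 25) = 0 + 17·17 = 289.
Check: 289 mod 25 = 14, 289 mod 17 = 0.

289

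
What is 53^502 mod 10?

9

The units digit of 53^n cycles with period 4: 3, 9, 7, 1, …
502 leaves remainder 2 on division by 4, so 53^502 ends in 9.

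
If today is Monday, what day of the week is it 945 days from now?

Monday

945 = 135·7 + 0, so 945 mod 7 = 0.
Monday + 0 days → Monday.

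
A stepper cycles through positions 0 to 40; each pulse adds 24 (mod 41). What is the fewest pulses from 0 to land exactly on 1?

12

24·12 = 288 = 7·41 + 1, so 24⁻¹ ≡ 12 (mod 41).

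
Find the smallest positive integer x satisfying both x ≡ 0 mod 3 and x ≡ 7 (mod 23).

30

x ≡ 0 (mod 3) gives x ∈ {0, 3, 6, 9, 12, 15, 18, 21, …}.
The first of these with x mod 23 = 7 is 30.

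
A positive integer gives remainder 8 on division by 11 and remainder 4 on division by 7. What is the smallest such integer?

Since 7·8 ≡ 1 (mod 11), take x = 4 + 7·((8−4)·8 mod 11) = 4 + 7·10 = 74.
Check: 74 mod 11 = 8, 74 mod 7 = 4.

74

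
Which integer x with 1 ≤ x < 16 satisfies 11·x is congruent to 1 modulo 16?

11·3 = 33 = 2·16 + 1, so 11⁻¹ ≡ 3 (mod 16).

3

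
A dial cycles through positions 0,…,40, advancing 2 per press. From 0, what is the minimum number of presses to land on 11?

26

The inverse of 2 mod 41 is 21 (since 2·21 = 42 ≡ 1).
Multiplying both sides by 21: x ≡ 21·11 = 231 ≡ 26 (mod 41).
Check: 2·26 = 52 = 1·41 + 11.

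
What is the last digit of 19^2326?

1

Last digits of 9^n: 9, 1 (period 2).
2326 leaves remainder 0 on division by 2, so 19^2326 ends in 1.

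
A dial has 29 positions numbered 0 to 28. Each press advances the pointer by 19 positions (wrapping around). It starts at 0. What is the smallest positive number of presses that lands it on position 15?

13

19⁻¹ ≡ 26 (mod 29) because 19·26 = 494 = 17·29 + 1.
So x ≡ 26·15 = 390 ≡ 13 (mod 29).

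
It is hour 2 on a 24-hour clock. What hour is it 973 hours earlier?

973 = 40·24 + 13, so 973 mod 24 = 13.
(2 − 13) mod 24 = 13.

13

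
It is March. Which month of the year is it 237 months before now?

June

237 − 19·12 = 9, so 237 ≡ 9 (mod 12).
March − 9 months → June.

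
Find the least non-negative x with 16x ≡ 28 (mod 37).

11

16⁻¹ ≡ 7 (mod 37) because 16·7 = 112 = 3·37 + 1.
Multiplying both sides by 7: x ≡ 7·28 = 196 ≡ 11 (mod 37).
Check: 16·11 = 176 = 4·37 + 28.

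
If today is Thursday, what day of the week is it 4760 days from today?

4760 mod 7 = 0 (since 680·7 = 4760).
Thursday + 0 days → Thursday.

Thursday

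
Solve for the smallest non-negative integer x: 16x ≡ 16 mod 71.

1

16⁻¹ ≡ 40 (mod 71) because 16·40 = 640 = 9·71 + 1.
Multiplying both sides by 40: x ≡ 40·16 = 640 ≡ 1 (mod 71).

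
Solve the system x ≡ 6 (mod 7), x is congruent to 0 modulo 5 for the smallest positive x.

Since 5·3 ≡ 1 (mod 7), take x = 0 + 5·((6−0)·3 mod 7) = 0 + 5·4 = 20.
Check: 20 mod 7 = 6, 20 mod 5 = 0.

20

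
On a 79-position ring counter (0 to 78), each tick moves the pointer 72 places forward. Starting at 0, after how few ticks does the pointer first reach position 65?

2

The inverse of 72 mod 79 is 45 (since 72·45 = 3240 ≡ 1).
So x ≡ 45·65 = 2925 ≡ 2 (mod 79).
Check: 72·2 = 144 = 1·79 + 65.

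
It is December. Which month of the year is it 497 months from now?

Dividing 497 by 12 gives quotient 41 and remainder 5.
December + 5 months → May.

May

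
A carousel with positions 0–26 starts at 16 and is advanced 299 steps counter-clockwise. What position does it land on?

14

299 mod 27 = 2 (since 11·27 = 297).
(16 − 2) mod 27 = 14.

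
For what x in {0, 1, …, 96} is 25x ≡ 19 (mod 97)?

25⁻¹ ≡ 66 (mod 97) because 25·66 = 1650 = 17·97 + 1.
Multiplying both sides by 66: x ≡ 66·19 = 1254 ≡ 90 (mod 97).

90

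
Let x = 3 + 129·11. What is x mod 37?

129·11 = 1419.
1419 = 38·37 + 13, so 1419 mod 37 = 13.
(3 + 13) mod 37 = 16.

16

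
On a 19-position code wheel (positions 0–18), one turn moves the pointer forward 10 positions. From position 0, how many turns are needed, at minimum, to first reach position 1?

19 = 1·10 + 9
10 = 1·9 + 1
9 = 9·1 + 0
Back-substituting gives 10·2 ≡ 1 (mod 19).

2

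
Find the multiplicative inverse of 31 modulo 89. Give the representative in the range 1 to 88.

89 = 2·31 + 27
31 = 1·27 + 4
27 = 6·4 + 3
4 = 1·3 + 1
3 = 3·1 + 0
Back-substituting gives 31·23 ≡ 1 (mod 89).

23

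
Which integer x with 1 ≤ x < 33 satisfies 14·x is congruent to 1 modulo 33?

26

33 = 2·14 + 5
14 = 2·5 + 4
5 = 1·4 + 1
4 = 4·1 + 0
Back-substituting gives 14·26 ≡ 1 (mod 33).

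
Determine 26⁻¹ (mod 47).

47 = 1·26 + 21
26 = 1·21 + 5
21 = 4·5 + 1
5 = 5·1 + 0
Back-substituting gives 26·38 ≡ 1 (mod 47).

38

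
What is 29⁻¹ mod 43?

3

43 = 1·29 + 14
29 = 2·14 + 1
14 = 14·1 + 0
Back-substituting gives 29·3 ≡ 1 (mod 43).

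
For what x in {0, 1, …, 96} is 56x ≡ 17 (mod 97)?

56⁻¹ ≡ 26 (mod 97) because 56·26 = 1456 = 15·97 + 1.
So x ≡ 26·17 = 442 ≡ 54 (mod 97).

54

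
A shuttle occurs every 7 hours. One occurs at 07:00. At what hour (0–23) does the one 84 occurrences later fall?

84·7 = 588.
588 − 24·24 = 12, so 588 ≡ 12 (mod 24).
(7 + 12) mod 24 = 19.

19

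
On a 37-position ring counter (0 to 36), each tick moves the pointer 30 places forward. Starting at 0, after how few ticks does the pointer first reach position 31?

22

The inverse of 30 mod 37 is 21 (since 30·21 = 630 ≡ 1).
So x ≡ 21·31 = 651 ≡ 22 (mod 37).
Check: 30·22 = 660 = 17·37 + 31.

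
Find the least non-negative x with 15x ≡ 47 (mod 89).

15

15⁻¹ ≡ 6 (mod 89) because 15·6 = 90 = 1·89 + 1.
Multiplying both sides by 6: x ≡ 6·47 = 282 ≡ 15 (mod 89).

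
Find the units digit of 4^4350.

The units digit of 4^n cycles with period 2: 4, 6, …
4350 mod 2 = 0, so the last digit matches 4^2 = 6.

6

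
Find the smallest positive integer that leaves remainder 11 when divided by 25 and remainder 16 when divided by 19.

Since 19·4 ≡ 1 (mod 25), take x = 16 + 19·((11−16)·4 mod 25) = 16 + 19·5 = 111.
Check: 111 mod 25 = 11, 111 mod 19 = 16.

111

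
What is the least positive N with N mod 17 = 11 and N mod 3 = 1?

28

x ≡ 1 (mod 3) gives x ∈ {1, 4, 7, 10, 13, 16, 19, 22, …}.
The first of these with x mod 17 = 11 is 28.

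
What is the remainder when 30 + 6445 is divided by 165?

Dividing 6445 by 165 gives quotient 39 and remainder 10.
(30 + 10) mod 165 = 40.

40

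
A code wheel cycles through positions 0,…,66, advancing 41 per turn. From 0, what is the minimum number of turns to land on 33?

58

41⁻¹ ≡ 18 (mod 67) because 41·18 = 738 = 11·67 + 1.
Multiplying both sides by 18: x ≡ 18·33 = 594 ≡ 58 (mod 67).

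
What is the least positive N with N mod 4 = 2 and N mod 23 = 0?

x ≡ 2 (mod 4) gives x ∈ {2, 6, 10, 14, 18, 22, 26, 30, …}.
The first of these with x mod 23 = 0 is 46.

46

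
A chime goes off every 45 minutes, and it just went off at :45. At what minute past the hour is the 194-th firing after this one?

194·45 = 8730.
8730 = 145·60 + 30, so 8730 mod 60 = 30.
(45 + 30) mod 60 = 15.

15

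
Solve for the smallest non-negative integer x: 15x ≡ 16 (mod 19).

The inverse of 15 mod 19 is 14 (since 15·14 = 210 ≡ 1).
So x ≡ 14·16 = 224 ≡ 15 (mod 19).
Check: 15·15 = 225 = 11·19 + 16.

15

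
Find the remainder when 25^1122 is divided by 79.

By repeated squaring mod 79: 25^1≡25, 25^2≡72, 25^4≡49, 25^8≡31, 25^16≡13, 25^32≡11, 25^64≡42, 25^128≡26, 25^256≡44, 25^512≡40, 25^1024≡20.
1122 = 2 + 32 + 64 + 1024, so 25^1122 ≡ 72·11·42·20 ≡ 21 (mod 79).

21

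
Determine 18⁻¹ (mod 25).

7

25 = 1·18 + 7
18 = 2·7 + 4
7 = 1·4 + 3
4 = 1·3 + 1
3 = 3·1 + 0
Back-substituting gives 18·7 ≡ 1 (mod 25).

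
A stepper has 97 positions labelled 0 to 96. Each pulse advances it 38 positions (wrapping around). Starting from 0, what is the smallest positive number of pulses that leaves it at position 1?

38·23 = 874 = 9·97 + 1, so 38⁻¹ ≡ 23 (mod 97).

23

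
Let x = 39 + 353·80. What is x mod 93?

7

353·80 = 28240.
28240 = 303·93 + 61, so 28240 mod 93 = 61.
(39 + 61) mod 93 = 7.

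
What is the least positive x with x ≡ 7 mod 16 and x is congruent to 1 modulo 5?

Since 5·13 ≡ 1 (mod 16), take x = 1 + 5·((7−1)·13 mod 16) = 1 + 5·14 = 71.
Check: 71 mod 16 = 7, 71 mod 5 = 1.

71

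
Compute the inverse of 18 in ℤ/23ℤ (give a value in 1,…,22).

23 = 1·18 + 5
18 = 3·5 + 3
5 = 1·3 + 2
3 = 1·2 + 1
2 = 2·1 + 0
Back-substituting gives 18·9 ≡ 1 (mod 23).

9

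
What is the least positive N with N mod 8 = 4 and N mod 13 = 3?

68

x ≡ 4 (mod 8) gives x ∈ {4, 12, 20, 28, 36, 44, 52, 60, …}.
The first of these with x mod 13 = 3 is 68.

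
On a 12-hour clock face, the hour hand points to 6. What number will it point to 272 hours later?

2

272 = 22·12 + 8, so 272 mod 12 = 8.
6 + 8 → 2 on a 12-hour dial.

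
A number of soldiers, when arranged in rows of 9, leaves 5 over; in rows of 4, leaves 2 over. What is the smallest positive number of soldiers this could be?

14

x ≡ 2 (mod 4) gives x ∈ {2, 6, 10, 14}.
The first of these with x mod 9 = 5 is 14.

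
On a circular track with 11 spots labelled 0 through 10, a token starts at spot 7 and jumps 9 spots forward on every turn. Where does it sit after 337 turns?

4

337·9 = 3033.
3033 = 275·11 + 8, so 3033 mod 11 = 8.
(7 + 8) mod 11 = 4.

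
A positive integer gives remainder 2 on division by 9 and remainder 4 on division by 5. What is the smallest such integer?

29

x ≡ 4 (mod 5) gives x ∈ {4, 9, 14, 19, 24, 29}.
The first of these with x mod 9 = 2 is 29.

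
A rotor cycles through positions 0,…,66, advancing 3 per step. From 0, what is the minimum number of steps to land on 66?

The inverse of 3 mod 67 is 45 (since 3·45 = 135 ≡ 1).
So x ≡ 45·66 = 2970 ≡ 22 (mod 67).

22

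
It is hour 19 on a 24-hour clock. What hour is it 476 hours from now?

15

476 − 19·24 = 20, so 476 ≡ 20 (mod 24).
(19 + 20) mod 24 = 15.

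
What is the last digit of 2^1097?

2

The units digit of 2^n cycles with period 4: 2, 4, 8, 6, …
1097 leaves remainder 1 on division by 4, so 2^1097 ends in 2.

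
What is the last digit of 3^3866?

9

The units digit of 3^n cycles with period 4: 3, 9, 7, 1, …
3866 mod 4 = 2, so the last digit matches 3^2 = 9.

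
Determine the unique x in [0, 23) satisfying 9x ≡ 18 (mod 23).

2

9⁻¹ ≡ 18 (mod 23) because 9·18 = 162 = 7·23 + 1.
Multiplying both sides by 18: x ≡ 18·18 = 324 ≡ 2 (mod 23).
Check: 9·2 = 18 = 0·23 + 18.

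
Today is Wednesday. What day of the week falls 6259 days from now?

6259 − 894·7 = 1, so 6259 ≡ 1 (mod 7).
Wednesday + 1 day → Thursday.

Thursday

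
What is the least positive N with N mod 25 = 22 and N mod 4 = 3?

Since 4·19 ≡ 1 (mod 25), take x = 3 + 4·((22−3)·19 mod 25) = 3 + 4·11 = 47.
Check: 47 mod 25 = 22, 47 mod 4 = 3.

47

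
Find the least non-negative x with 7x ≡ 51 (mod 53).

30

7⁻¹ ≡ 38 (mod 53) because 7·38 = 266 = 5·53 + 1.
Multiplying both sides by 38: x ≡ 38·51 = 1938 ≡ 30 (mod 53).
Check: 7·30 = 210 = 3·53 + 51.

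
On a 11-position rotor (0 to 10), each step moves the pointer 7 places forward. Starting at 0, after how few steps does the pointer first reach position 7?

1

The inverse of 7 mod 11 is 8 (since 7·8 = 56 ≡ 1).
Multiplying both sides by 8: x ≡ 8·7 = 56 ≡ 1 (mod 11).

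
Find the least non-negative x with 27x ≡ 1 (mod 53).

27⁻¹ ≡ 2 (mod 53) because 27·2 = 54 = 1·53 + 1.
So x ≡ 2·1 = 2 ≡ 2 (mod 53).

2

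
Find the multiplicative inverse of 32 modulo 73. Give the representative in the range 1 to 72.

16

73 = 2·32 + 9
32 = 3·9 + 5
9 = 1·5 + 4
5 = 1·4 + 1
4 = 4·1 + 0
Back-substituting gives 32·16 ≡ 1 (mod 73).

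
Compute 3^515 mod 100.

7

Successive squares of 3 mod 100: 3^1≡3, 3^2≡9, 3^4≡81, 3^8≡61, 3^16≡21, 3^32≡41, 3^64≡81, 3^128≡61, 3^256≡21, 3^512≡41.
Since 515 = 1 + 2 + 512 in binary, 3^515 ≡ 3·9·41 ≡ 7 (mod 100).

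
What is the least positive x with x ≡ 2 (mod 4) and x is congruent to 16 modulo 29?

Since 29·1 ≡ 1 (mod 4), take x = 16 + 29·((2−16)·1 mod 4) = 16 + 29·2 = 74.
Check: 74 mod 4 = 2, 74 mod 29 = 16.

74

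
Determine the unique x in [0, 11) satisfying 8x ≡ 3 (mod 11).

8⁻¹ ≡ 7 (mod 11) because 8·7 = 56 = 5·11 + 1.
Multiplying both sides by 7: x ≡ 7·3 = 21 ≡ 10 (mod 11).

10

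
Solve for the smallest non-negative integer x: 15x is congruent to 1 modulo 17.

The inverse of 15 mod 17 is 8 (since 15·8 = 120 ≡ 1).
Multiplying both sides by 8: x ≡ 8·1 = 8 ≡ 8 (mod 17).

8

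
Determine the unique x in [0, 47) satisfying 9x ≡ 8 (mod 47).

9⁻¹ ≡ 21 (mod 47) because 9·21 = 189 = 4·47 + 1.
Multiplying both sides by 21: x ≡ 21·8 = 168 ≡ 27 (mod 47).
Check: 9·27 = 243 = 5·47 + 8.

27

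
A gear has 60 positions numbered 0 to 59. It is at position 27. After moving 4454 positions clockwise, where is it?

4454 − 74·60 = 14, so 4454 ≡ 14 (mod 60).
(27 + 14) mod 60 = 41.

41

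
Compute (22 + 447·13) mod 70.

23

447·13 = 5811.
5811 = 83·70 + 1, so 5811 mod 70 = 1.
(22 + 1) mod 70 = 23.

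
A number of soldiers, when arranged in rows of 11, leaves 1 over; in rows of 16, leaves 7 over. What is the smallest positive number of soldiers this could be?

23

Since 16·9 ≡ 1 (mod 11), take x = 7 + 16·((1−7)·9 mod 11) = 7 + 16·1 = 23.
Check: 23 mod 11 = 1, 23 mod 16 = 7.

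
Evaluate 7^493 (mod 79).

By repeated squaring mod 79: 7^1≡7, 7^2≡49, 7^4≡31, 7^8≡13, 7^16≡11, 7^32≡42, 7^64≡26, 7^128≡44, 7^256≡40.
493 = 1 + 4 + 8 + 32 + 64 + 128 + 256, so 7^493 ≡ 7·31·13·42·26·44·40 ≡ 53 (mod 79).

53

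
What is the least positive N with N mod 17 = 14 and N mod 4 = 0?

Since 4·13 ≡ 1 (mod 17), take x = 0 + 4·((14−0)·13 mod 17) = 0 + 4·12 = 48.
Check: 48 mod 17 = 14, 48 mod 4 = 0.

48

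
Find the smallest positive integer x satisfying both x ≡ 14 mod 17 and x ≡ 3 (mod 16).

99

x ≡ 3 (mod 16) gives x ∈ {3, 19, 35, 51, 67, 83, 99}.
The first of these with x mod 17 = 14 is 99.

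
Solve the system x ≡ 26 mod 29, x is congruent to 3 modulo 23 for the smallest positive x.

26

x ≡ 3 (mod 23) gives x ∈ {3, 26}.
The first of these with x mod 29 = 26 is 26.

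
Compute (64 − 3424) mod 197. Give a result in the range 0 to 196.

Dividing 3424 by 197 gives quotient 17 and remainder 75.
(64 − 75) mod 197 = 186.

186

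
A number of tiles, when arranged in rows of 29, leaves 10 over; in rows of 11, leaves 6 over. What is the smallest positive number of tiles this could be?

39

Since 11·8 ≡ 1 (mod 29), take x = 6 + 11·((10−6)·8 mod 29) = 6 + 11·3 = 39.
Check: 39 mod 29 = 10, 39 mod 11 = 6.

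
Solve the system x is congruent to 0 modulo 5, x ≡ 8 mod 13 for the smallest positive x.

60

x ≡ 0 (mod 5) gives x ∈ {0, 5, 10, 15, 20, 25, 30, 35, …}.
The first of these with x mod 13 = 8 is 60.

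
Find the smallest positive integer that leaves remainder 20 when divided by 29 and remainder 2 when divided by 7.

107

x ≡ 2 (mod 7) gives x ∈ {2, 9, 16, 23, 30, 37, 44, 51, …}.
The first of these with x mod 29 = 20 is 107.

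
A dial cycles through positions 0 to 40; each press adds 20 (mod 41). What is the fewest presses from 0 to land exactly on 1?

39

41 = 2·20 + 1
20 = 20·1 + 0
Back-substituting gives 20·39 ≡ 1 (mod 41).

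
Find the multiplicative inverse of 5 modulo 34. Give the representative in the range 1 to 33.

5·7 = 35 = 1·34 + 1, so 5⁻¹ ≡ 7 (mod 34).

7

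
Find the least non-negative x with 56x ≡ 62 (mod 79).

The inverse of 56 mod 79 is 24 (since 56·24 = 1344 ≡ 1).
Multiplying both sides by 24: x ≡ 24·62 = 1488 ≡ 66 (mod 79).

66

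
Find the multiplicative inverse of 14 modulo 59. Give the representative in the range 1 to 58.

38

14·38 = 532 = 9·59 + 1, so 14⁻¹ ≡ 38 (mod 59).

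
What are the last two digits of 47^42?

09

By repeated squaring mod 100: 47^1≡47, 47^2≡9, 47^4≡81, 47^8≡61, 47^16≡21, 47^32≡41.
42 = 2 + 8 + 32, so 47^42 ≡ 9·61·41 ≡ 9 (mod 100).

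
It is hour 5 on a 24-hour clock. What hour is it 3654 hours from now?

Dividing 3654 by 24 gives quotient 152 and remainder 6.
(5 + 6) mod 24 = 11.

11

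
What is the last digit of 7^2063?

Last digits of 7^n: 7, 9, 3, 1 (period 4).
2063 leaves remainder 3 on division by 4, so 7^2063 ends in 3.

3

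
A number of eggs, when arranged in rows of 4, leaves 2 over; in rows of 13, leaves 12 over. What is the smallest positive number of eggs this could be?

38

x ≡ 2 (mod 4) gives x ∈ {2, 6, 10, 14, 18, 22, 26, 30, …}.
The first of these with x mod 13 = 12 is 38.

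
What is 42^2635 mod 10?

The units digit of 42^n cycles with period 4: 2, 4, 8, 6, …
2635 mod 4 = 3, so the last digit matches 2^3 = 8.

8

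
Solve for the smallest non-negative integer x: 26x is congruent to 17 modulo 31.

9

The inverse of 26 mod 31 is 6 (since 26·6 = 156 ≡ 1).
Multiplying both sides by 6: x ≡ 6·17 = 102 ≡ 9 (mod 31).
Check: 26·9 = 234 = 7·31 + 17.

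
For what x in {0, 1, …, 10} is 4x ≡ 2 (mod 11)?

4⁻¹ ≡ 3 (mod 11) because 4·3 = 12 = 1·11 + 1.
Multiplying both sides by 3: x ≡ 3·2 = 6 ≡ 6 (mod 11).

6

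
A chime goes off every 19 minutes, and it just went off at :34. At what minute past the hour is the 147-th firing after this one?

147·19 = 2793.
2793 − 46·60 = 33, so 2793 ≡ 33 (mod 60).
(34 + 33) mod 60 = 7.

7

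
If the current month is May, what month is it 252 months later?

May

252 − 21·12 = 0, so 252 ≡ 0 (mod 12).
May + 0 months → May.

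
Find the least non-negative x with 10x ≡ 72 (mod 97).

The inverse of 10 mod 97 is 68 (since 10·68 = 680 ≡ 1).
So x ≡ 68·72 = 4896 ≡ 46 (mod 97).

46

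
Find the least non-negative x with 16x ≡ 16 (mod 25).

The inverse of 16 mod 25 is 11 (since 16·11 = 176 ≡ 1).
Multiplying both sides by 11: x ≡ 11·16 = 176 ≡ 1 (mod 25).
Check: 16·1 = 16 = 0·25 + 16.

1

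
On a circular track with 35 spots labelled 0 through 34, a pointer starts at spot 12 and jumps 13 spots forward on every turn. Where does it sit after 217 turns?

33

217·13 = 2821.
Dividing 2821 by 35 gives quotient 80 and remainder 21.
(12 + 21) mod 35 = 33.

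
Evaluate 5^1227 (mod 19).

Square-and-reduce mod 19: 5^1≡5, 5^2≡6, 5^4≡17, 5^8≡4, 5^16≡16, 5^32≡9, 5^64≡5, 5^128≡6, 5^256≡17, 5^512≡4, 5^1024≡16.
1227 = 1 + 2 + 8 + 64 + 128 + 1024, so 5^1227 ≡ 5·6·4·5·6·16 ≡ 11 (mod 19).

11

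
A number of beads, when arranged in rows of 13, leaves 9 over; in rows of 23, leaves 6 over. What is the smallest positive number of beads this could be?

282

x ≡ 9 (mod 13) gives x ∈ {9, 22, 35, 48, 61, 74, 87, 100, …}.
The first of these with x mod 23 = 6 is 282.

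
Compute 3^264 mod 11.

4

Successive squares of 3 mod 11: 3^1≡3, 3^2≡9, 3^4≡4, 3^8≡5, 3^16≡3, 3^32≡9, 3^64≡4, 3^128≡5, 3^256≡3.
Since 264 = 8 + 256 in binary, 3^264 ≡ 5·3 ≡ 4 (mod 11).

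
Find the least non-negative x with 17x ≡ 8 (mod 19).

17⁻¹ ≡ 9 (mod 19) because 17·9 = 153 = 8·19 + 1.
Multiplying both sides by 9: x ≡ 9·8 = 72 ≡ 15 (mod 19).

15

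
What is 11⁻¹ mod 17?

14

17 = 1·11 + 6
11 = 1·6 + 5
6 = 1·5 + 1
5 = 5·1 + 0
Back-substituting gives 11·14 ≡ 1 (mod 17).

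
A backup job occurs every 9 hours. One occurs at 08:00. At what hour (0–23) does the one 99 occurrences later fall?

99·9 = 891.
891 mod 24 = 3 (since 37·24 = 888).
(8 + 3) mod 24 = 11.

11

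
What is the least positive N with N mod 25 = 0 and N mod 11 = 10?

175

x ≡ 10 (mod 11) gives x ∈ {10, 21, 32, 43, 54, 65, 76, 87, …}.
The first of these with x mod 25 = 0 is 175.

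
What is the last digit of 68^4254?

Last digits of 8^n: 8, 4, 2, 6 (period 4).
4254 leaves remainder 2 on division by 4, so 68^4254 ends in 4.

4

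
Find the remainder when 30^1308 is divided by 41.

Square-and-reduce mod 41: 30^1≡30, 30^2≡39, 30^4≡4, 30^8≡16, 30^16≡10, 30^32≡18, 30^64≡37, 30^128≡16, 30^256≡10, 30^512≡18, 30^1024≡37.
Since 1308 = 4 + 8 + 16 + 256 + 1024 in binary, 30^1308 ≡ 4·16·10·10·37 ≡ 25 (mod 41).

25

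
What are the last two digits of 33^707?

Square-and-reduce mod 100: 33^1≡33, 33^2≡89, 33^4≡21, 33^8≡41, 33^16≡81, 33^32≡61, 33^64≡21, 33^128≡41, 33^256≡81, 33^512≡61.
707 = 1 + 2 + 64 + 128 + 512, so 33^707 ≡ 33·89·21·41·61 ≡ 77 (mod 100).

77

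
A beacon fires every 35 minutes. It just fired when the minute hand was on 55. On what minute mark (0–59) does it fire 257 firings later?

257·35 = 8995.
8995 − 149·60 = 55, so 8995 ≡ 55 (mod 60).
(55 + 55) mod 60 = 50.

50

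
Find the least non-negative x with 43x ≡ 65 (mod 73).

The inverse of 43 mod 73 is 17 (since 43·17 = 731 ≡ 1).
So x ≡ 17·65 = 1105 ≡ 10 (mod 73).
Check: 43·10 = 430 = 5·73 + 65.

10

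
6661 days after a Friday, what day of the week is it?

Tuesday

Dividing 6661 by 7 gives quotient 951 and remainder 4.
Friday + 4 days → Tuesday.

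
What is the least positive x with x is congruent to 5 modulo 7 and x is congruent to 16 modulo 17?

33

x ≡ 5 (mod 7) gives x ∈ {5, 12, 19, 26, 33}.
The first of these with x mod 17 = 16 is 33.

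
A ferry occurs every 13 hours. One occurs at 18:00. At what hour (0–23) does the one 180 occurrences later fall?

6

180·13 = 2340.
2340 − 97·24 = 12, so 2340 ≡ 12 (mod 24).
(18 + 12) mod 24 = 6.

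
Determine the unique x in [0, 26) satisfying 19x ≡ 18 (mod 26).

16

19⁻¹ ≡ 11 (mod 26) because 19·11 = 209 = 8·26 + 1.
So x ≡ 11·18 = 198 ≡ 16 (mod 26).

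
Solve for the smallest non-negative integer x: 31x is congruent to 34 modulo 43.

33

The inverse of 31 mod 43 is 25 (since 31·25 = 775 ≡ 1).
Multiplying both sides by 25: x ≡ 25·34 = 850 ≡ 33 (mod 43).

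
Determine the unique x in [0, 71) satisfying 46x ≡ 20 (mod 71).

The inverse of 46 mod 71 is 17 (since 46·17 = 782 ≡ 1).
Multiplying both sides by 17: x ≡ 17·20 = 340 ≡ 56 (mod 71).

56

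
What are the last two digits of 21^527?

Successive squares of 21 mod 100: 21^1≡21, 21^2≡41, 21^4≡81, 21^8≡61, 21^16≡21, 21^32≡41, 21^64≡81, 21^128≡61, 21^256≡21, 21^512≡41.
Since 527 = 1 + 2 + 4 + 8 + 512 in binary, 21^527 ≡ 21·41·81·61·41 ≡ 41 (mod 100).

41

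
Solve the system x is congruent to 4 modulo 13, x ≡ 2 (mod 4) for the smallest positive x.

30

x ≡ 2 (mod 4) gives x ∈ {2, 6, 10, 14, 18, 22, 26, 30}.
The first of these with x mod 13 = 4 is 30.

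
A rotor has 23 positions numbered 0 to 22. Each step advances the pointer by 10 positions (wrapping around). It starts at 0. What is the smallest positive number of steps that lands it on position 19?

18

The inverse of 10 mod 23 is 7 (since 10·7 = 70 ≡ 1).
Multiplying both sides by 7: x ≡ 7·19 = 133 ≡ 18 (mod 23).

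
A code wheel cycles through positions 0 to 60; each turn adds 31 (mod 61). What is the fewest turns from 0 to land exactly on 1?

2

31·2 = 62 = 1·61 + 1, so 31⁻¹ ≡ 2 (mod 61).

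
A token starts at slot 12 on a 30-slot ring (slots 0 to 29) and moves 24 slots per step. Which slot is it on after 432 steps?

0

432·24 = 10368.
Dividing 10368 by 30 gives quotient 345 and remainder 18.
(12 + 18) mod 30 = 0.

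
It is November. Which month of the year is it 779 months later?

October

779 − 64·12 = 11, so 779 ≡ 11 (mod 12).
November + 11 months → October.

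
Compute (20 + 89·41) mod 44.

17

89·41 = 3649.
3649 mod 44 = 41 (since 82·44 = 3608).
(20 + 41) mod 44 = 17.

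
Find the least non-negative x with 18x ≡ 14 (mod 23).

18⁻¹ ≡ 9 (mod 23) because 18·9 = 162 = 7·23 + 1.
So x ≡ 9·14 = 126 ≡ 11 (mod 23).
Check: 18·11 = 198 = 8·23 + 14.

11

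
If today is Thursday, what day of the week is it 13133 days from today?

13133 = 1876·7 + 1, so 13133 mod 7 = 1.
Thursday + 1 day → Friday.

Friday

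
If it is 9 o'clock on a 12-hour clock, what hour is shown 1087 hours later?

4

1087 mod 12 = 7 (since 90·12 = 1080).
9 + 7 → 4 on a 12-hour dial.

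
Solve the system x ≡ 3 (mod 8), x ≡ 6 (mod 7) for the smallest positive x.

27

x ≡ 6 (mod 7) gives x ∈ {6, 13, 20, 27}.
The first of these with x mod 8 = 3 is 27.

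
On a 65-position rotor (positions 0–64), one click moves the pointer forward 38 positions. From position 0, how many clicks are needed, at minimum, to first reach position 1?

12

38·12 = 456 = 7·65 + 1, so 38⁻¹ ≡ 12 (mod 65).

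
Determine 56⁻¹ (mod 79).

79 = 1·56 + 23
56 = 2·23 + 10
23 = 2·10 + 3
10 = 3·3 + 1
3 = 3·1 + 0
Back-substituting gives 56·24 ≡ 1 (mod 79).

24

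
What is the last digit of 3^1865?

The units digit of 3^n cycles with period 4: 3, 9, 7, 1, …
1865 leaves remainder 1 on division by 4, so 3^1865 ends in 3.

3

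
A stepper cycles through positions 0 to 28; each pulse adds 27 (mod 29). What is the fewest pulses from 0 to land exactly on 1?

27·14 = 378 = 13·29 + 1, so 27⁻¹ ≡ 14 (mod 29).

14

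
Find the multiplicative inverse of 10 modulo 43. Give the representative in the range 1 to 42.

13

10·13 = 130 = 3·43 + 1, so 10⁻¹ ≡ 13 (mod 43).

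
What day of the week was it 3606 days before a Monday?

Sunday

3606 = 515·7 + 1, so 3606 mod 7 = 1.
Monday − 1 day → Sunday.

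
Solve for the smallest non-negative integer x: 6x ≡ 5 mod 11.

10

The inverse of 6 mod 11 is 2 (since 6·2 = 12 ≡ 1).
Multiplying both sides by 2: x ≡ 2·5 = 10 ≡ 10 (mod 11).
Check: 6·10 = 60 = 5·11 + 5.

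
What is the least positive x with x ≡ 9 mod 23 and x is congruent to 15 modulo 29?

653

x ≡ 9 (mod 23) gives x ∈ {9, 32, 55, 78, 101, 124, 147, 170, …}.
The first of these with x mod 29 = 15 is 653.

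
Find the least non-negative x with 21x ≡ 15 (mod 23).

The inverse of 21 mod 23 is 11 (since 21·11 = 231 ≡ 1).
So x ≡ 11·15 = 165 ≡ 4 (mod 23).
Check: 21·4 = 84 = 3·23 + 15.

4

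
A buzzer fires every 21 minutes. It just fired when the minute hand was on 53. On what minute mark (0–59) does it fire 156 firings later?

29

156·21 = 3276.
3276 mod 60 = 36 (since 54·60 = 3240).
(53 + 36) mod 60 = 29.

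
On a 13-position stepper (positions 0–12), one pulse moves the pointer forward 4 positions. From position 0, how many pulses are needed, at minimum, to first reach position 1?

13 = 3·4 + 1
4 = 4·1 + 0
Back-substituting gives 4·10 ≡ 1 (mod 13).

10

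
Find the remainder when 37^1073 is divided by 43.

By repeated squaring mod 43: 37^1≡37, 37^2≡36, 37^4≡6, 37^8≡36, 37^16≡6, 37^32≡36, 37^64≡6, 37^128≡36, 37^256≡6, 37^512≡36, 37^1024≡6.
1073 = 1 + 16 + 32 + 1024, so 37^1073 ≡ 37·6·36·6 ≡ 7 (mod 43).

7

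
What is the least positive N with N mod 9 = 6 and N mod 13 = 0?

78

x ≡ 6 (mod 9) gives x ∈ {6, 15, 24, 33, 42, 51, 60, 69, …}.
The first of these with x mod 13 = 0 is 78.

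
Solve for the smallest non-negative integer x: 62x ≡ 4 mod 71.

39

The inverse of 62 mod 71 is 63 (since 62·63 = 3906 ≡ 1).
So x ≡ 63·4 = 252 ≡ 39 (mod 71).
Check: 62·39 = 2418 = 34·71 + 4.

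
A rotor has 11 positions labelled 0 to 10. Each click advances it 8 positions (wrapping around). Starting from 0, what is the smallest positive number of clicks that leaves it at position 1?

8·7 = 56 = 5·11 + 1, so 8⁻¹ ≡ 7 (mod 11).

7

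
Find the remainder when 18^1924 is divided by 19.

1

By repeated squaring mod 19: 18^1≡18, 18^2≡1, 18^4≡1, 18^8≡1, 18^16≡1, 18^32≡1, 18^64≡1, 18^128≡1, 18^256≡1, 18^512≡1, 18^1024≡1.
1924 = 4 + 128 + 256 + 512 + 1024, so 18^1924 ≡ 1·1·1·1·1 ≡ 1 (mod 19).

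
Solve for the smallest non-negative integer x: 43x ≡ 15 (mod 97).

The inverse of 43 mod 97 is 88 (since 43·88 = 3784 ≡ 1).
Multiplying both sides by 88: x ≡ 88·15 = 1320 ≡ 59 (mod 97).
Check: 43·59 = 2537 = 26·97 + 15.

59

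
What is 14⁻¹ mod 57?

53

14·53 = 742 = 13·57 + 1, so 14⁻¹ ≡ 53 (mod 57).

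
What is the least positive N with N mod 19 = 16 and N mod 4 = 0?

Since 4·5 ≡ 1 (mod 19), take x = 0 + 4·((16−0)·5 mod 19) = 0 + 4·4 = 16.
Check: 16 mod 19 = 16, 16 mod 4 = 0.

16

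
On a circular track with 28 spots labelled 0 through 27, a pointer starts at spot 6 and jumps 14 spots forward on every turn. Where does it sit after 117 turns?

117·14 = 1638.
1638 = 58·28 + 14, so 1638 mod 28 = 14.
(6 + 14) mod 28 = 20.

20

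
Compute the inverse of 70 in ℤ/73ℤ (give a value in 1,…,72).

24

73 = 1·70 + 3
70 = 23·3 + 1
3 = 3·1 + 0
Back-substituting gives 70·24 ≡ 1 (mod 73).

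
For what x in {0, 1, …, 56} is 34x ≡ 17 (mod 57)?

29

34⁻¹ ≡ 52 (mod 57) because 34·52 = 1768 = 31·57 + 1.
So x ≡ 52·17 = 884 ≡ 29 (mod 57).
Check: 34·29 = 986 = 17·57 + 17.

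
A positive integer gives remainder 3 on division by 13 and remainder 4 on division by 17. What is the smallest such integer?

55

Since 17·10 ≡ 1 (mod 13), take x = 4 + 17·((3−4)·10 mod 13) = 4 + 17·3 = 55.
Check: 55 mod 13 = 3, 55 mod 17 = 4.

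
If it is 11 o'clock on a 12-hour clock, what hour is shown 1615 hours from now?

6

Dividing 1615 by 12 gives quotient 134 and remainder 7.
11 + 7 → 6 on a 12-hour dial.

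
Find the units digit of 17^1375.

Last digits of 7^n: 7, 9, 3, 1 (period 4).
1375 leaves remainder 3 on division by 4, so 17^1375 ends in 3.

3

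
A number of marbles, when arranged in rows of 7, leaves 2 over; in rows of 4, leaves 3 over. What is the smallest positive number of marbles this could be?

Since 4·2 ≡ 1 (mod 7), take x = 3 + 4·((2−3)·2 mod 7) = 3 + 4·5 = 23.
Check: 23 mod 7 = 2, 23 mod 4 = 3.

23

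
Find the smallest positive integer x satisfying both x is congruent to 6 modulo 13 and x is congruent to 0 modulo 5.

45

Since 5·8 ≡ 1 (mod 13), take x = 0 + 5·((6−0)·8 mod 13) = 0 + 5·9 = 45.
Check: 45 mod 13 = 6, 45 mod 5 = 0.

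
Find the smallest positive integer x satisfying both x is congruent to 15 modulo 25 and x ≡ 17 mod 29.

x ≡ 15 (mod 25) gives x ∈ {15, 40, 65, 90, 115, 140, 165, 190, …}.
The first of these with x mod 29 = 17 is 365.

365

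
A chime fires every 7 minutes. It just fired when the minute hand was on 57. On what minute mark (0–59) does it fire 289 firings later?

289·7 = 2023.
Dividing 2023 by 60 gives quotient 33 and remainder 43.
(57 + 43) mod 60 = 40.

40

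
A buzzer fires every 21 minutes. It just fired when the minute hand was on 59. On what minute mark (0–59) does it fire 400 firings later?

59

400·21 = 8400.
Dividing 8400 by 60 gives quotient 140 and remainder 0.
(59 + 0) mod 60 = 59.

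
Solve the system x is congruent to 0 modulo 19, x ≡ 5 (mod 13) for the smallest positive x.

57

Since 13·3 ≡ 1 (mod 19), take x = 5 + 13·((0−5)·3 mod 19) = 5 + 13·4 = 57.
Check: 57 mod 19 = 0, 57 mod 13 = 5.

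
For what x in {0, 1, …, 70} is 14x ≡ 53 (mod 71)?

The inverse of 14 mod 71 is 66 (since 14·66 = 924 ≡ 1).
So x ≡ 66·53 = 3498 ≡ 19 (mod 71).

19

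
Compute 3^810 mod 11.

By repeated squaring mod 11: 3^1≡3, 3^2≡9, 3^4≡4, 3^8≡5, 3^16≡3, 3^32≡9, 3^64≡4, 3^128≡5, 3^256≡3, 3^512≡9.
Since 810 = 2 + 8 + 32 + 256 + 512 in binary, 3^810 ≡ 9·5·9·3·9 ≡ 1 (mod 11).

1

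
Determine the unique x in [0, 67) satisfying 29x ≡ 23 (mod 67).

The inverse of 29 mod 67 is 37 (since 29·37 = 1073 ≡ 1).
Multiplying both sides by 37: x ≡ 37·23 = 851 ≡ 47 (mod 67).

47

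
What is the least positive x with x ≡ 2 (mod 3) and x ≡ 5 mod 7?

Since 7·1 ≡ 1 (mod 3), take x = 5 + 7·((2−5)·1 mod 3) = 5 + 7·0 = 5.
Check: 5 mod 3 = 2, 5 mod 7 = 5.

5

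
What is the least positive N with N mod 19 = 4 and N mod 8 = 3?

99

x ≡ 3 (mod 8) gives x ∈ {3, 11, 19, 27, 35, 43, 51, 59, …}.
The first of these with x mod 19 = 4 is 99.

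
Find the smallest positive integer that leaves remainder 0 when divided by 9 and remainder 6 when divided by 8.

Since 8·8 ≡ 1 (mod 9), take x = 6 + 8·((0−6)·8 mod 9) = 6 + 8·6 = 54.
Check: 54 mod 9 = 0, 54 mod 8 = 6.

54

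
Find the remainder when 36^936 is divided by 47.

Successive squares of 36 mod 47: 36^1≡36, 36^2≡27, 36^4≡24, 36^8≡12, 36^16≡3, 36^32≡9, 36^64≡34, 36^128≡28, 36^256≡32, 36^512≡37.
936 = 8 + 32 + 128 + 256 + 512, so 36^936 ≡ 12·9·28·32·37 ≡ 3 (mod 47).

3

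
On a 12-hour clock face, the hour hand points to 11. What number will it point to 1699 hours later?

6

1699 = 141·12 + 7, so 1699 mod 12 = 7.
11 + 7 → 6 on a 12-hour dial.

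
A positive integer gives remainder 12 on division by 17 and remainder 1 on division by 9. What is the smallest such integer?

x ≡ 1 (mod 9) gives x ∈ {1, 10, 19, 28, 37, 46}.
The first of these with x mod 17 = 12 is 46.

46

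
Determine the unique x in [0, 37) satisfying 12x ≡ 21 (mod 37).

The inverse of 12 mod 37 is 34 (since 12·34 = 408 ≡ 1).
Multiplying both sides by 34: x ≡ 34·21 = 714 ≡ 11 (mod 37).
Check: 12·11 = 132 = 3·37 + 21.

11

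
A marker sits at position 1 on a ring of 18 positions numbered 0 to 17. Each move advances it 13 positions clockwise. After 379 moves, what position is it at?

379·13 = 4927.
Dividing 4927 by 18 gives quotient 273 and remainder 13.
(1 + 13) mod 18 = 14.

14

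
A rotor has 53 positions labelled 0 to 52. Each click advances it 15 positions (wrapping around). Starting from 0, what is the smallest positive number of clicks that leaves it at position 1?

53 = 3·15 + 8
15 = 1·8 + 7
8 = 1·7 + 1
7 = 7·1 + 0
Back-substituting gives 15·46 ≡ 1 (mod 53).

46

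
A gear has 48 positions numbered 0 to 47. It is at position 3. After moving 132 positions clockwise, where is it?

Dividing 132 by 48 gives quotient 2 and remainder 36.
(3 + 36) mod 48 = 39.

39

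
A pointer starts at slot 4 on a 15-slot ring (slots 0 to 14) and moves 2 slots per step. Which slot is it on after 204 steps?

204·2 = 408.
408 = 27·15 + 3, so 408 mod 15 = 3.
(4 + 3) mod 15 = 7.

7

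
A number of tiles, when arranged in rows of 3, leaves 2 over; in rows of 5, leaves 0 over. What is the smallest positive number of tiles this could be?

x ≡ 2 (mod 3) gives x ∈ {2, 5}.
The first of these with x mod 5 = 0 is 5.

5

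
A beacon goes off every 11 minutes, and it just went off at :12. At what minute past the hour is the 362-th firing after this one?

362·11 = 3982.
3982 mod 60 = 22 (since 66·60 = 3960).
(12 + 22) mod 60 = 34.

34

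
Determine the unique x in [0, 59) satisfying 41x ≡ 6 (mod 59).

41⁻¹ ≡ 36 (mod 59) because 41·36 = 1476 = 25·59 + 1.
Multiplying both sides by 36: x ≡ 36·6 = 216 ≡ 39 (mod 59).

39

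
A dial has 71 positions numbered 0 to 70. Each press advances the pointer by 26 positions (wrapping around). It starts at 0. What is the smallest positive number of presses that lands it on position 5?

The inverse of 26 mod 71 is 41 (since 26·41 = 1066 ≡ 1).
Multiplying both sides by 41: x ≡ 41·5 = 205 ≡ 63 (mod 71).

63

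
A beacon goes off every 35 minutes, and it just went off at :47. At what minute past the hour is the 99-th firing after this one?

99·35 = 3465.
3465 − 57·60 = 45, so 3465 ≡ 45 (mod 60).
(47 + 45) mod 60 = 32.

32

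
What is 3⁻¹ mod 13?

3·9 = 27 = 2·13 + 1, so 3⁻¹ ≡ 9 (mod 13).

9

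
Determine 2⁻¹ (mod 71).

36

71 = 35·2 + 1
2 = 2·1 + 0
Back-substituting gives 2·36 ≡ 1 (mod 71).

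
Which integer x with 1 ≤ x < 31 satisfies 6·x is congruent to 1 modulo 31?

6·26 = 156 = 5·31 + 1, so 6⁻¹ ≡ 26 (mod 31).

26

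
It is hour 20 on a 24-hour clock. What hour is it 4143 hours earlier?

5

Dividing 4143 by 24 gives quotient 172 and remainder 15.
(20 − 15) mod 24 = 5.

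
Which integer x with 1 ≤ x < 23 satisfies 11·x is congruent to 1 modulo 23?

23 = 2·11 + 1
11 = 11·1 + 0
Back-substituting gives 11·21 ≡ 1 (mod 23).

21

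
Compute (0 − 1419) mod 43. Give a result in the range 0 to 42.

0

1419 − 33·43 = 0, so 1419 ≡ 0 (mod 43).
(0 − 0) mod 43 = 0.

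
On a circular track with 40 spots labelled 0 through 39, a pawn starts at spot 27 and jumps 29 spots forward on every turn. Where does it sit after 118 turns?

9

118·29 = 3422.
Dividing 3422 by 40 gives quotient 85 and remainder 22.
(27 + 22) mod 40 = 9.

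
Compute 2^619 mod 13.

11

Square-and-reduce mod 13: 2^1≡2, 2^2≡4, 2^4≡3, 2^8≡9, 2^16≡3, 2^32≡9, 2^64≡3, 2^128≡9, 2^256≡3, 2^512≡9.
Since 619 = 1 + 2 + 8 + 32 + 64 + 512 in binary, 2^619 ≡ 2·4·9·9·3·9 ≡ 11 (mod 13).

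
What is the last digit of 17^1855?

Last digits of 7^n: 7, 9, 3, 1 (period 4).
1855 leaves remainder 3 on division by 4, so 17^1855 ends in 3.

3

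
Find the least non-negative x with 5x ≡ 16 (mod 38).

26

The inverse of 5 mod 38 is 23 (since 5·23 = 115 ≡ 1).
Multiplying both sides by 23: x ≡ 23·16 = 368 ≡ 26 (mod 38).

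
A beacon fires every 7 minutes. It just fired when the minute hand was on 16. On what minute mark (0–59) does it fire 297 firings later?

297·7 = 2079.
2079 = 34·60 + 39, so 2079 mod 60 = 39.
(16 + 39) mod 60 = 55.

55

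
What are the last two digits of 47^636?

By repeated squaring mod 100: 47^1≡47, 47^2≡9, 47^4≡81, 47^8≡61, 47^16≡21, 47^32≡41, 47^64≡81, 47^128≡61, 47^256≡21, 47^512≡41.
Since 636 = 4 + 8 + 16 + 32 + 64 + 512 in binary, 47^636 ≡ 81·61·21·41·81·41 ≡ 21 (mod 100).

21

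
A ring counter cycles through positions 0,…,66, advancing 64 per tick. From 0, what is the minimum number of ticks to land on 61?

2

The inverse of 64 mod 67 is 22 (since 64·22 = 1408 ≡ 1).
So x ≡ 22·61 = 1342 ≡ 2 (mod 67).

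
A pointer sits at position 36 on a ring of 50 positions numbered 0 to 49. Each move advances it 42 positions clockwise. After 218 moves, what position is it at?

218·42 = 9156.
9156 − 183·50 = 6, so 9156 ≡ 6 (mod 50).
(36 + 6) mod 50 = 42.

42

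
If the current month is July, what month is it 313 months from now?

313 − 26·12 = 1, so 313 ≡ 1 (mod 12).
July + 1 month → August.

August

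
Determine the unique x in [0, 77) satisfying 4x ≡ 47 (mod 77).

4⁻¹ ≡ 58 (mod 77) because 4·58 = 232 = 3·77 + 1.
So x ≡ 58·47 = 2726 ≡ 31 (mod 77).

31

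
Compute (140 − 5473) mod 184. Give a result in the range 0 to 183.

3

5473 mod 184 = 137 (since 29·184 = 5336).
(140 − 137) mod 184 = 3.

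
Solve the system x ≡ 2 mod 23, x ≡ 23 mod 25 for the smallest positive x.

48

Since 25·12 ≡ 1 (mod 23), take x = 23 + 25·((2−23)·12 mod 23) = 23 + 25·1 = 48.
Check: 48 mod 23 = 2, 48 mod 25 = 23.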